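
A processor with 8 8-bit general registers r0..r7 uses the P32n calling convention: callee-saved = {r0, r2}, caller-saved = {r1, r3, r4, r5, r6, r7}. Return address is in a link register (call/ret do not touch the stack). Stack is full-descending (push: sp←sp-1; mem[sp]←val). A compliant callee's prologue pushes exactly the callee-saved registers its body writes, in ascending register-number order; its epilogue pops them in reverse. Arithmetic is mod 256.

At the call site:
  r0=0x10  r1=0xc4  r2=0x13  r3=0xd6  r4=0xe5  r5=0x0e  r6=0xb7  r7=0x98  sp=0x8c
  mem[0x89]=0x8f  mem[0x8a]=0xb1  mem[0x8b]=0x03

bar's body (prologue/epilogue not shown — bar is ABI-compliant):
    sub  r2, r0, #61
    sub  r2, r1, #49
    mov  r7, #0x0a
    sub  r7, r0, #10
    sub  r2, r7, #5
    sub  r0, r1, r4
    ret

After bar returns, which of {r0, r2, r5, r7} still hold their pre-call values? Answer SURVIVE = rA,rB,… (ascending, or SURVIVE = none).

SURVIVE = r0,r2,r5

prologue: push r0 -> mem[0x8b]=0x10, sp=0x8b
prologue: push r2 -> mem[0x8a]=0x13, sp=0x8a
body[0] sub  r2, r0, #61 -> r2=0xd3
body[1] sub  r2, r1, #49 -> r2=0x93
body[2] mov  r7, #0x0a -> r7=0x0a
body[3] sub  r7, r0, #10 -> r7=0x06
body[4] sub  r2, r7, #5 -> r2=0x01
body[5] sub  r0, r1, r4 -> r0=0xdf
epilogue: pop r2=0x13, sp=0x8b
epilogue: pop r0=0x10, sp=0x8c
r0: callee-saved, written=True
r2: callee-saved, written=True
r5: caller-saved, written=False
r7: caller-saved, written=True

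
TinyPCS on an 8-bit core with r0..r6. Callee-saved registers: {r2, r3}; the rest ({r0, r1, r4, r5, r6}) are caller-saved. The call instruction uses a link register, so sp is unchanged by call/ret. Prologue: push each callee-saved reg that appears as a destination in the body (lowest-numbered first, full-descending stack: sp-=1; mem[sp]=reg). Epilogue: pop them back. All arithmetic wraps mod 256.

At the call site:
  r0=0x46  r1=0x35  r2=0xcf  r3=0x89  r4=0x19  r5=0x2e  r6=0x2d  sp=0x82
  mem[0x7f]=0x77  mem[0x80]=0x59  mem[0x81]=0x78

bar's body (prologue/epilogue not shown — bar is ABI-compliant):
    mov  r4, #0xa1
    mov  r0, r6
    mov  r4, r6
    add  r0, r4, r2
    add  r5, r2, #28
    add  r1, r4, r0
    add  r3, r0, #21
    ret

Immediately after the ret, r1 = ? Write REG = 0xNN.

REG = 0x29

prologue: push r3 -> mem[0x81]=0x89, sp=0x81
body[0] mov  r4, #0xa1 -> r4=0xa1
body[1] mov  r0, r6 -> r0=0x2d
body[2] mov  r4, r6 -> r4=0x2d
body[3] add  r0, r4, r2 -> r0=0xfc
body[4] add  r5, r2, #28 -> r5=0xeb
body[5] add  r1, r4, r0 -> r1=0x29
body[6] add  r3, r0, #21 -> r3=0x11
epilogue: pop r3=0x89, sp=0x82
r1 is caller-saved -> body value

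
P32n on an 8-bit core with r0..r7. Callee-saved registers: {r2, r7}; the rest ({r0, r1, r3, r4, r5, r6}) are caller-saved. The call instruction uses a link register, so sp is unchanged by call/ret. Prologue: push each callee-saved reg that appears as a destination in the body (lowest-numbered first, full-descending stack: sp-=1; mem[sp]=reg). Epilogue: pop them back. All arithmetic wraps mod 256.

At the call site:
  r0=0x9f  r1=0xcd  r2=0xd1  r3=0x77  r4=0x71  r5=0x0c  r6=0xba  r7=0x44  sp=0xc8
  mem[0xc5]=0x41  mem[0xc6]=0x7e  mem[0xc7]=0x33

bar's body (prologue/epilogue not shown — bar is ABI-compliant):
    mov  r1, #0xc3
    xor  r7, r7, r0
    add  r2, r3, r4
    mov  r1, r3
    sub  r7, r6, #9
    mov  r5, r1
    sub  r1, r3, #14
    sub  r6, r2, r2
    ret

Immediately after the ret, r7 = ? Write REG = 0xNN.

prologue: push r2 -> mem[0xc7]=0xd1, sp=0xc7
prologue: push r7 -> mem[0xc6]=0x44, sp=0xc6
body[0] mov  r1, #0xc3 -> r1=0xc3
body[1] xor  r7, r7, r0 -> r7=0xdb
body[2] add  r2, r3, r4 -> r2=0xe8
body[3] mov  r1, r3 -> r1=0x77
body[4] sub  r7, r6, #9 -> r7=0xb1
body[5] mov  r5, r1 -> r5=0x77
body[6] sub  r1, r3, #14 -> r1=0x69
body[7] sub  r6, r2, r2 -> r6=0x00
epilogue: pop r7=0x44, sp=0xc7
epilogue: pop r2=0xd1, sp=0xc8
r7 is callee-saved -> restored

REG = 0x44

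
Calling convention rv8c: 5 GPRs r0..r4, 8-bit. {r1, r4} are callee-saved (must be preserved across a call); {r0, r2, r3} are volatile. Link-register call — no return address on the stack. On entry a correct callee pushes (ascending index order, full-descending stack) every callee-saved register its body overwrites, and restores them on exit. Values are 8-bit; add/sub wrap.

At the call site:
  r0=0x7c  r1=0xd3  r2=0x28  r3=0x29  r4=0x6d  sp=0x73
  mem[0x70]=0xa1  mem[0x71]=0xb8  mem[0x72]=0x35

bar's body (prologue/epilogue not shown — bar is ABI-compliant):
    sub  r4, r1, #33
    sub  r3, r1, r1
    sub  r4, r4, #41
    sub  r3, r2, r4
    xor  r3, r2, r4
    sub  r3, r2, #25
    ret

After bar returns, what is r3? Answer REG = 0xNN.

REG = 0x0f

prologue: push r4 → mem[0x72]=0x6d, sp=0x72
body[0] sub  r4, r1, #33 → r4=0xb2
body[1] sub  r3, r1, r1 → r3=0x00
body[2] sub  r4, r4, #41 → r4=0x89
body[3] sub  r3, r2, r4 → r3=0x9f
body[4] xor  r3, r2, r4 → r3=0xa1
body[5] sub  r3, r2, #25 → r3=0x0f
epilogue: pop r4=0x6d, sp=0x73
r3 is caller-saved → body value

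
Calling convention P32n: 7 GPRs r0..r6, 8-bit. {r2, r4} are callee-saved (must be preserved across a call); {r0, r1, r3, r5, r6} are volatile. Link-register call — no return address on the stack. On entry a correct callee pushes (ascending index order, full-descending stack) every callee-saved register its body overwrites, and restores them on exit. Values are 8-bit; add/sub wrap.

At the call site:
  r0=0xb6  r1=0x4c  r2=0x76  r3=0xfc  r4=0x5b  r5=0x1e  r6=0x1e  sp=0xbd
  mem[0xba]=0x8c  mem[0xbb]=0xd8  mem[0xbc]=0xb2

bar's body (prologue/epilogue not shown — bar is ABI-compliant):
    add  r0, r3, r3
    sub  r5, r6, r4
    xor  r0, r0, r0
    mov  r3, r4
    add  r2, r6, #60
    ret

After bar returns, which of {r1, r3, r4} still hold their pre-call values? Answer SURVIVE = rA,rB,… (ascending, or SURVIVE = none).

prologue: push r2 → mem[0xbc]=0x76, sp=0xbc
body[0] add  r0, r3, r3 → r0=0xf8
body[1] sub  r5, r6, r4 → r5=0xc3
body[2] xor  r0, r0, r0 → r0=0x00
body[3] mov  r3, r4 → r3=0x5b
body[4] add  r2, r6, #60 → r2=0x5a
epilogue: pop r2=0x76, sp=0xbd
r1: caller-saved, written=False
r3: caller-saved, written=True
r4: callee-saved, written=False

SURVIVE = r1,r4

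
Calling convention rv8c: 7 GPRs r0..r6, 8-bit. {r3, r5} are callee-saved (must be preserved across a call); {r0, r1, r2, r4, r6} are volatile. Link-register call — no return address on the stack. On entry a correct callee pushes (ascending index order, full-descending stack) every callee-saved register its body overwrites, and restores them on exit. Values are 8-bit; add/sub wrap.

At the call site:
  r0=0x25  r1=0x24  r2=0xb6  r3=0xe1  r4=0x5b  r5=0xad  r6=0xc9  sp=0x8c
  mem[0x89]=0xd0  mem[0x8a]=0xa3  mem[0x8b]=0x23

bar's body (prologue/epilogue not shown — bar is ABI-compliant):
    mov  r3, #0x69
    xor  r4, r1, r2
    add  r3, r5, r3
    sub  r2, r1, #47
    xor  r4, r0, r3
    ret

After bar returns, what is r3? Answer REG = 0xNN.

prologue: push r3 -> mem[0x8b]=0xe1, sp=0x8b
body[0] mov  r3, #0x69 -> r3=0x69
body[1] xor  r4, r1, r2 -> r4=0x92
body[2] add  r3, r5, r3 -> r3=0x16
body[3] sub  r2, r1, #47 -> r2=0xf5
body[4] xor  r4, r0, r3 -> r4=0x33
epilogue: pop r3=0xe1, sp=0x8c
r3 is callee-saved -> restored

REG = 0xe1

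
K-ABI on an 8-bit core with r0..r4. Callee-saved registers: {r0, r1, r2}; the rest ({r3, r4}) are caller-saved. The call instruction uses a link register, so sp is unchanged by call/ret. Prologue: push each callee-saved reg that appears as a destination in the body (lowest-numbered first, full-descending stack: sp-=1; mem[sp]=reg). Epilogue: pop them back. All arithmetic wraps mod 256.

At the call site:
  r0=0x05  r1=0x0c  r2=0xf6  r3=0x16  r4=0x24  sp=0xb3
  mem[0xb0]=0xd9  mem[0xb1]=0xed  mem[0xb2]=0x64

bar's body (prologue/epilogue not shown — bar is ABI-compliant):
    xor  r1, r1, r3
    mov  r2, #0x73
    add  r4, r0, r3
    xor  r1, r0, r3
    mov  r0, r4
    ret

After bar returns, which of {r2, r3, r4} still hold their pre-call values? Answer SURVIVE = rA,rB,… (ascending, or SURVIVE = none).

prologue: push r0 → mem[0xb2]=0x05, sp=0xb2
prologue: push r1 → mem[0xb1]=0x0c, sp=0xb1
prologue: push r2 → mem[0xb0]=0xf6, sp=0xb0
body[0] xor  r1, r1, r3 → r1=0x1a
body[1] mov  r2, #0x73 → r2=0x73
body[2] add  r4, r0, r3 → r4=0x1b
body[3] xor  r1, r0, r3 → r1=0x13
body[4] mov  r0, r4 → r0=0x1b
epilogue: pop r2=0xf6, sp=0xb1
epilogue: pop r1=0x0c, sp=0xb2
epilogue: pop r0=0x05, sp=0xb3
r2: callee-saved, written=True
r3: caller-saved, written=False
r4: caller-saved, written=True

SURVIVE = r2,r3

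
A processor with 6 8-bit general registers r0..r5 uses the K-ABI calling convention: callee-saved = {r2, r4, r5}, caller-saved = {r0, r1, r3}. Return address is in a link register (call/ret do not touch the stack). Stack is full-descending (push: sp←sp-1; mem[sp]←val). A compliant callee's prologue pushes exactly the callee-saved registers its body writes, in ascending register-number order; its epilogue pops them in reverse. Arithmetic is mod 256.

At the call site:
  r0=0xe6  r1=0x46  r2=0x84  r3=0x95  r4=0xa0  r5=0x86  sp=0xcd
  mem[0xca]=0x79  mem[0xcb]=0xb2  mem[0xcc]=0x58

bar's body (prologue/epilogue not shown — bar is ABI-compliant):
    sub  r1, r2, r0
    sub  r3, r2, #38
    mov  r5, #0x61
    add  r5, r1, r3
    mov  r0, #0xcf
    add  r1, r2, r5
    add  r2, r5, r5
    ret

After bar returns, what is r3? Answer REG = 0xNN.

prologue: push r2 -> mem[0xcc]=0x84, sp=0xcc
prologue: push r5 -> mem[0xcb]=0x86, sp=0xcb
body[0] sub  r1, r2, r0 -> r1=0x9e
body[1] sub  r3, r2, #38 -> r3=0x5e
body[2] mov  r5, #0x61 -> r5=0x61
body[3] add  r5, r1, r3 -> r5=0xfc
body[4] mov  r0, #0xcf -> r0=0xcf
body[5] add  r1, r2, r5 -> r1=0x80
body[6] add  r2, r5, r5 -> r2=0xf8
epilogue: pop r5=0x86, sp=0xcc
epilogue: pop r2=0x84, sp=0xcd
r3 is caller-saved -> body value

REG = 0x5e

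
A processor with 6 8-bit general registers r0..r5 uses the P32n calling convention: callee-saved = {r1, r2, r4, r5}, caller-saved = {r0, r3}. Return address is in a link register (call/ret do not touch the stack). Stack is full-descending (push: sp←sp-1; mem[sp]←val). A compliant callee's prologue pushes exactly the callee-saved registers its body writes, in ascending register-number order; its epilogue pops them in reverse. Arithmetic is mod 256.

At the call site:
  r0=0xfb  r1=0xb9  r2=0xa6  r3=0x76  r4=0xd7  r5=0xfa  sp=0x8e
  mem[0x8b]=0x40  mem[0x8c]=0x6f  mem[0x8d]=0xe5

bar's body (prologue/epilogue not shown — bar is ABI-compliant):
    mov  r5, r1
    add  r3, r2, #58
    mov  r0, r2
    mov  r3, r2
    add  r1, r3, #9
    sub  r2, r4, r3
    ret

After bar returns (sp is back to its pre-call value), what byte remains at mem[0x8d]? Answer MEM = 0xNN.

MEM = 0xb9

prologue: push r1 -> mem[0x8d]=0xb9, sp=0x8d
prologue: push r2 -> mem[0x8c]=0xa6, sp=0x8c
prologue: push r5 -> mem[0x8b]=0xfa, sp=0x8b
body[0] mov  r5, r1 -> r5=0xb9
body[1] add  r3, r2, #58 -> r3=0xe0
body[2] mov  r0, r2 -> r0=0xa6
body[3] mov  r3, r2 -> r3=0xa6
body[4] add  r1, r3, #9 -> r1=0xaf
body[5] sub  r2, r4, r3 -> r2=0x31
epilogue: pop r5=0xfa, sp=0x8c
epilogue: pop r2=0xa6, sp=0x8d
epilogue: pop r1=0xb9, sp=0x8e
prologue pushed ['r1', 'r2', 'r5'] at ['0x8d', '0x8c', '0x8b']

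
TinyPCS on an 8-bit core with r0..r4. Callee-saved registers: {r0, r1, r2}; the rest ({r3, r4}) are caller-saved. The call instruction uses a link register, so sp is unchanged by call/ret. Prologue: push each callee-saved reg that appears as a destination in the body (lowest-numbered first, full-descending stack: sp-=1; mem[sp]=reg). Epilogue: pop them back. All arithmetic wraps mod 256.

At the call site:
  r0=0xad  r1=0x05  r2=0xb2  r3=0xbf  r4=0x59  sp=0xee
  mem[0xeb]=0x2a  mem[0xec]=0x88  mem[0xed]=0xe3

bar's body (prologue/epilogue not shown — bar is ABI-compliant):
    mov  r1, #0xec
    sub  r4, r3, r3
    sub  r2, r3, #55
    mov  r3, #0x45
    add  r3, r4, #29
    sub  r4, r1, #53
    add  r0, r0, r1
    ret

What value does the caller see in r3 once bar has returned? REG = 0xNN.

prologue: push r0 -> mem[0xed]=0xad, sp=0xed
prologue: push r1 -> mem[0xec]=0x05, sp=0xec
prologue: push r2 -> mem[0xeb]=0xb2, sp=0xeb
body[0] mov  r1, #0xec -> r1=0xec
body[1] sub  r4, r3, r3 -> r4=0x00
body[2] sub  r2, r3, #55 -> r2=0x88
body[3] mov  r3, #0x45 -> r3=0x45
body[4] add  r3, r4, #29 -> r3=0x1d
body[5] sub  r4, r1, #53 -> r4=0xb7
body[6] add  r0, r0, r1 -> r0=0x99
epilogue: pop r2=0xb2, sp=0xec
epilogue: pop r1=0x05, sp=0xed
epilogue: pop r0=0xad, sp=0xee
r3 is caller-saved -> body value

REG = 0x1d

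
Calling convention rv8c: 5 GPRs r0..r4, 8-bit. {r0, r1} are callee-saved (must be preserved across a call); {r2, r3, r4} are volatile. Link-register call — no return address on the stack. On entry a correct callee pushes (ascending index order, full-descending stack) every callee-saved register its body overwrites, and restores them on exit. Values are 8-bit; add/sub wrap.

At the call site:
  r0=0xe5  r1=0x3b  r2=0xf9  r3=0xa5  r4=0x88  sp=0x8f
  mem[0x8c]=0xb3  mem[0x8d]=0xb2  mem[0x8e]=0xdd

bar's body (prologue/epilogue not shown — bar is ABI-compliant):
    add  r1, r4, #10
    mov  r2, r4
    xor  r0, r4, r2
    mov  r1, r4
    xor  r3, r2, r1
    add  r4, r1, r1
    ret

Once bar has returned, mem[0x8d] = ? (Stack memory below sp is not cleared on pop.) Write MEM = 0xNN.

prologue: push r0 -> mem[0x8e]=0xe5, sp=0x8e
prologue: push r1 -> mem[0x8d]=0x3b, sp=0x8d
body[0] add  r1, r4, #10 -> r1=0x92
body[1] mov  r2, r4 -> r2=0x88
body[2] xor  r0, r4, r2 -> r0=0x00
body[3] mov  r1, r4 -> r1=0x88
body[4] xor  r3, r2, r1 -> r3=0x00
body[5] add  r4, r1, r1 -> r4=0x10
epilogue: pop r1=0x3b, sp=0x8e
epilogue: pop r0=0xe5, sp=0x8f
prologue pushed ['r0', 'r1'] at ['0x8e', '0x8d']

MEM = 0x3b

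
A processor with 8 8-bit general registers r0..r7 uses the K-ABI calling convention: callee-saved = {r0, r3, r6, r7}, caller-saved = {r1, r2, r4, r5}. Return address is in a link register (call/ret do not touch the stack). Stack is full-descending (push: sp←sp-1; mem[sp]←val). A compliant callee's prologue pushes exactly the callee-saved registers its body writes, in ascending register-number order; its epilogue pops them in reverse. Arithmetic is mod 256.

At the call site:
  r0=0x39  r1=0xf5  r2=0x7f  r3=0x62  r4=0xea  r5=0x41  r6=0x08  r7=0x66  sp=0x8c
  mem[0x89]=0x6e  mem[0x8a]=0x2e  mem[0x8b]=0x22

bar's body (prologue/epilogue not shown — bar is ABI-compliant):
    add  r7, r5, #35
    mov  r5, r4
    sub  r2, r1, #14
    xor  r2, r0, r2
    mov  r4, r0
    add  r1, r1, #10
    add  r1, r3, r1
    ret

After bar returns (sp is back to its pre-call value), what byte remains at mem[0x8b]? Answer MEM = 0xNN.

MEM = 0x66

prologue: push r7 → mem[0x8b]=0x66, sp=0x8b
body[0] add  r7, r5, #35 → r7=0x64
body[1] mov  r5, r4 → r5=0xea
body[2] sub  r2, r1, #14 → r2=0xe7
body[3] xor  r2, r0, r2 → r2=0xde
body[4] mov  r4, r0 → r4=0x39
body[5] add  r1, r1, #10 → r1=0xff
body[6] add  r1, r3, r1 → r1=0x61
epilogue: pop r7=0x66, sp=0x8c
prologue pushed ['r7'] at ['0x8b']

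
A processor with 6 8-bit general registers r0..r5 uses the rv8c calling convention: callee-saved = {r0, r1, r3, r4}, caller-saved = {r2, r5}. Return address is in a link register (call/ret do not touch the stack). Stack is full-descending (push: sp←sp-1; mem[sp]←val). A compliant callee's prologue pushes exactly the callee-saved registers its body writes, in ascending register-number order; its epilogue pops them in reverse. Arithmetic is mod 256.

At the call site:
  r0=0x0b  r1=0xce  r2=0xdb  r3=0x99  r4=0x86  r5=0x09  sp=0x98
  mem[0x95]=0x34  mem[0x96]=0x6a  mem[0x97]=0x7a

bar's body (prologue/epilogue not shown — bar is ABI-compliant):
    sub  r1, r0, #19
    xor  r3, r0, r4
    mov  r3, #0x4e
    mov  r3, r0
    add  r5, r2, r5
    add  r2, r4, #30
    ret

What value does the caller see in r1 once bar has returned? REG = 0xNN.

REG = 0xce

prologue: push r1 → mem[0x97]=0xce, sp=0x97
prologue: push r3 → mem[0x96]=0x99, sp=0x96
body[0] sub  r1, r0, #19 → r1=0xf8
body[1] xor  r3, r0, r4 → r3=0x8d
body[2] mov  r3, #0x4e → r3=0x4e
body[3] mov  r3, r0 → r3=0x0b
body[4] add  r5, r2, r5 → r5=0xe4
body[5] add  r2, r4, #30 → r2=0xa4
epilogue: pop r3=0x99, sp=0x97
epilogue: pop r1=0xce, sp=0x98
r1 is callee-saved → restored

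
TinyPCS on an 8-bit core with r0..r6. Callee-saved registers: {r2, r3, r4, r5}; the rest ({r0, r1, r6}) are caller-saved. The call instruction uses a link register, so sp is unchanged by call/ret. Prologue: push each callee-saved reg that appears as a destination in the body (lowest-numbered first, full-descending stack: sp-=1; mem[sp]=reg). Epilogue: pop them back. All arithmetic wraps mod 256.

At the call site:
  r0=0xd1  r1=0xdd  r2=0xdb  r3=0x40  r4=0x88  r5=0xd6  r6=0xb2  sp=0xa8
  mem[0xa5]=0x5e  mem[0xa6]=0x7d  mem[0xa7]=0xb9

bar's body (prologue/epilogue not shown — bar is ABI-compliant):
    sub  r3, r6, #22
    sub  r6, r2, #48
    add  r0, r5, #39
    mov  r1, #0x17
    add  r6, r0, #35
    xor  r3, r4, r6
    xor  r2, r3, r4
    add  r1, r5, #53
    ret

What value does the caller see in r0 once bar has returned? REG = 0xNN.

prologue: push r2 -> mem[0xa7]=0xdb, sp=0xa7
prologue: push r3 -> mem[0xa6]=0x40, sp=0xa6
body[0] sub  r3, r6, #22 -> r3=0x9c
body[1] sub  r6, r2, #48 -> r6=0xab
body[2] add  r0, r5, #39 -> r0=0xfd
body[3] mov  r1, #0x17 -> r1=0x17
body[4] add  r6, r0, #35 -> r6=0x20
body[5] xor  r3, r4, r6 -> r3=0xa8
body[6] xor  r2, r3, r4 -> r2=0x20
body[7] add  r1, r5, #53 -> r1=0x0b
epilogue: pop r3=0x40, sp=0xa7
epilogue: pop r2=0xdb, sp=0xa8
r0 is caller-saved -> body value

REG = 0xfd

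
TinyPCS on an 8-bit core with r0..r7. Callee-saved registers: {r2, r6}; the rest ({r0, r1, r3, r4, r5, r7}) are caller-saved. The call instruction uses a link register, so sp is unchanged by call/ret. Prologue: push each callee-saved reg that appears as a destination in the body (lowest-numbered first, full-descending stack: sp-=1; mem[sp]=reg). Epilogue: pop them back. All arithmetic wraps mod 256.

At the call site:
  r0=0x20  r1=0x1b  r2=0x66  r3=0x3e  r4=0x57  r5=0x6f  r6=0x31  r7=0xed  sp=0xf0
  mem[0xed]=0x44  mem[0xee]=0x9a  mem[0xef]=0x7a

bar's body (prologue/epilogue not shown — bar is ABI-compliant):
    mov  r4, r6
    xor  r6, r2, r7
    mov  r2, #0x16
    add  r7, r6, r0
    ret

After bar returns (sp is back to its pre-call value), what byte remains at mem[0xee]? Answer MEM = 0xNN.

MEM = 0x31

prologue: push r2 -> mem[0xef]=0x66, sp=0xef
prologue: push r6 -> mem[0xee]=0x31, sp=0xee
body[0] mov  r4, r6 -> r4=0x31
body[1] xor  r6, r2, r7 -> r6=0x8b
body[2] mov  r2, #0x16 -> r2=0x16
body[3] add  r7, r6, r0 -> r7=0xab
epilogue: pop r6=0x31, sp=0xef
epilogue: pop r2=0x66, sp=0xf0
prologue pushed ['r2', 'r6'] at ['0xef', '0xee']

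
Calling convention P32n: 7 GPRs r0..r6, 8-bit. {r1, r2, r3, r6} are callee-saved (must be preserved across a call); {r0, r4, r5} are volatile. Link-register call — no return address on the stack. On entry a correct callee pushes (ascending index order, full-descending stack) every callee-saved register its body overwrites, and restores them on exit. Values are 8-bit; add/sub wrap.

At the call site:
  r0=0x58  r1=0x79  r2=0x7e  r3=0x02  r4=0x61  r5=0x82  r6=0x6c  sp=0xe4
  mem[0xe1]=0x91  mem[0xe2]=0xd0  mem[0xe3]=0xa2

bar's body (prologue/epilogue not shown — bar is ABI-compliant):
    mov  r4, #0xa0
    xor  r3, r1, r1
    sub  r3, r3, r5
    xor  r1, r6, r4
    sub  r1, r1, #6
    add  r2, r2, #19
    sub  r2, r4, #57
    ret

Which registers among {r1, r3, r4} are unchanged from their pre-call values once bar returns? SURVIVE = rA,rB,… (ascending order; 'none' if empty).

prologue: push r1 → mem[0xe3]=0x79, sp=0xe3
prologue: push r2 → mem[0xe2]=0x7e, sp=0xe2
prologue: push r3 → mem[0xe1]=0x02, sp=0xe1
body[0] mov  r4, #0xa0 → r4=0xa0
body[1] xor  r3, r1, r1 → r3=0x00
body[2] sub  r3, r3, r5 → r3=0x7e
body[3] xor  r1, r6, r4 → r1=0xcc
body[4] sub  r1, r1, #6 → r1=0xc6
body[5] add  r2, r2, #19 → r2=0x91
body[6] sub  r2, r4, #57 → r2=0x67
epilogue: pop r3=0x02, sp=0xe2
epilogue: pop r2=0x7e, sp=0xe3
epilogue: pop r1=0x79, sp=0xe4
r1: callee-saved, written=True
r3: callee-saved, written=True
r4: caller-saved, written=True

SURVIVE = r1,r3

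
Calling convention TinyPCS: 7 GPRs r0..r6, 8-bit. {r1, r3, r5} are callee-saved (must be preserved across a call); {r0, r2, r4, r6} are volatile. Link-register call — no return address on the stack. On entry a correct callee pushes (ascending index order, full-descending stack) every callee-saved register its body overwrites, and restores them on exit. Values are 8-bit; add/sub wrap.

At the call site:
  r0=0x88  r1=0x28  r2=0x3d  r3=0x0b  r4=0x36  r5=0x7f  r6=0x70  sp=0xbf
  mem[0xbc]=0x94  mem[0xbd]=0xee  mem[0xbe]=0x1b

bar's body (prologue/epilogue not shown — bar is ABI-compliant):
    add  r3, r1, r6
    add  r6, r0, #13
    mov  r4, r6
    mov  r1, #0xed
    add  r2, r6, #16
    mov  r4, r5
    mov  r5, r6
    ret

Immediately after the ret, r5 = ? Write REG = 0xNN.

REG = 0x7f

prologue: push r1 → mem[0xbe]=0x28, sp=0xbe
prologue: push r3 → mem[0xbd]=0x0b, sp=0xbd
prologue: push r5 → mem[0xbc]=0x7f, sp=0xbc
body[0] add  r3, r1, r6 → r3=0x98
body[1] add  r6, r0, #13 → r6=0x95
body[2] mov  r4, r6 → r4=0x95
body[3] mov  r1, #0xed → r1=0xed
body[4] add  r2, r6, #16 → r2=0xa5
body[5] mov  r4, r5 → r4=0x7f
body[6] mov  r5, r6 → r5=0x95
epilogue: pop r5=0x7f, sp=0xbd
epilogue: pop r3=0x0b, sp=0xbe
epilogue: pop r1=0x28, sp=0xbf
r5 is callee-saved → restored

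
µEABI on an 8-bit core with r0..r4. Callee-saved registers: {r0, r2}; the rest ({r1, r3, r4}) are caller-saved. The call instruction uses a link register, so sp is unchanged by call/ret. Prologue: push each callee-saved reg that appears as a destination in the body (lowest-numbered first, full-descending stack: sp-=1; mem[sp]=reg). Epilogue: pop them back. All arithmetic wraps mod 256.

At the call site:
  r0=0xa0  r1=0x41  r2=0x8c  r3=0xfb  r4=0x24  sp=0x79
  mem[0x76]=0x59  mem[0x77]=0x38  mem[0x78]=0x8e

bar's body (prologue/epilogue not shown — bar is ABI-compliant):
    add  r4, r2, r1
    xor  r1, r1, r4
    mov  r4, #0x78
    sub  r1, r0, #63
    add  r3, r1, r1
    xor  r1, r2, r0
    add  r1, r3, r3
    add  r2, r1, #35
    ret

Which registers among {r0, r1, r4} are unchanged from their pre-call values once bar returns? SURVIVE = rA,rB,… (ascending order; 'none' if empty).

prologue: push r2 -> mem[0x78]=0x8c, sp=0x78
body[0] add  r4, r2, r1 -> r4=0xcd
body[1] xor  r1, r1, r4 -> r1=0x8c
body[2] mov  r4, #0x78 -> r4=0x78
body[3] sub  r1, r0, #63 -> r1=0x61
body[4] add  r3, r1, r1 -> r3=0xc2
body[5] xor  r1, r2, r0 -> r1=0x2c
body[6] add  r1, r3, r3 -> r1=0x84
body[7] add  r2, r1, #35 -> r2=0xa7
epilogue: pop r2=0x8c, sp=0x79
r0: callee-saved, written=False
r1: caller-saved, written=True
r4: caller-saved, written=True

SURVIVE = r0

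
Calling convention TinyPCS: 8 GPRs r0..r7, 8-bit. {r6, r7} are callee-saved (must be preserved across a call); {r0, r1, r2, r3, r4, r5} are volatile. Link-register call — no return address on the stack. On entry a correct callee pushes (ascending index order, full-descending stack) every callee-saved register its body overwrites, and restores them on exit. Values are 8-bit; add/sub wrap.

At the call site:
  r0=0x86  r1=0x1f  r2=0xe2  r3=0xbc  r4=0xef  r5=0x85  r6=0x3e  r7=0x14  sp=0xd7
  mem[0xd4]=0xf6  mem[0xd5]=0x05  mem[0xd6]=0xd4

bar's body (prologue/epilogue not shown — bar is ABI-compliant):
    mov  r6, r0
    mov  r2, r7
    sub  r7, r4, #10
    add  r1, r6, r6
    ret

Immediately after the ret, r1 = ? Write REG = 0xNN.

REG = 0x0c

prologue: push r6 -> mem[0xd6]=0x3e, sp=0xd6
prologue: push r7 -> mem[0xd5]=0x14, sp=0xd5
body[0] mov  r6, r0 -> r6=0x86
body[1] mov  r2, r7 -> r2=0x14
body[2] sub  r7, r4, #10 -> r7=0xe5
body[3] add  r1, r6, r6 -> r1=0x0c
epilogue: pop r7=0x14, sp=0xd6
epilogue: pop r6=0x3e, sp=0xd7
r1 is caller-saved -> body value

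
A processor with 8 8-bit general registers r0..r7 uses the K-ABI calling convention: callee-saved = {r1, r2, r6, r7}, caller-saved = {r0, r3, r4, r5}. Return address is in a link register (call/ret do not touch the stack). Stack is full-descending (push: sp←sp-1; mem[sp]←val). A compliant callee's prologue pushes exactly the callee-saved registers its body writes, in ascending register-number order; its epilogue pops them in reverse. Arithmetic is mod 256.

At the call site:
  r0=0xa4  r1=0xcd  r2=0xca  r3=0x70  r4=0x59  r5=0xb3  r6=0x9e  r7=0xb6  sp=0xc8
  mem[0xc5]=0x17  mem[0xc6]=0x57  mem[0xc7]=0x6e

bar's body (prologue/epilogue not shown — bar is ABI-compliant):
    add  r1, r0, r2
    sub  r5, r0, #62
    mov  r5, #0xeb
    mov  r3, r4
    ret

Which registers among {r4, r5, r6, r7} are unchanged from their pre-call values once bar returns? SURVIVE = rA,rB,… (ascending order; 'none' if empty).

prologue: push r1 → mem[0xc7]=0xcd, sp=0xc7
body[0] add  r1, r0, r2 → r1=0x6e
body[1] sub  r5, r0, #62 → r5=0x66
body[2] mov  r5, #0xeb → r5=0xeb
body[3] mov  r3, r4 → r3=0x59
epilogue: pop r1=0xcd, sp=0xc8
r4: caller-saved, written=False
r5: caller-saved, written=True
r6: callee-saved, written=False
r7: callee-saved, written=False

SURVIVE = r4,r6,r7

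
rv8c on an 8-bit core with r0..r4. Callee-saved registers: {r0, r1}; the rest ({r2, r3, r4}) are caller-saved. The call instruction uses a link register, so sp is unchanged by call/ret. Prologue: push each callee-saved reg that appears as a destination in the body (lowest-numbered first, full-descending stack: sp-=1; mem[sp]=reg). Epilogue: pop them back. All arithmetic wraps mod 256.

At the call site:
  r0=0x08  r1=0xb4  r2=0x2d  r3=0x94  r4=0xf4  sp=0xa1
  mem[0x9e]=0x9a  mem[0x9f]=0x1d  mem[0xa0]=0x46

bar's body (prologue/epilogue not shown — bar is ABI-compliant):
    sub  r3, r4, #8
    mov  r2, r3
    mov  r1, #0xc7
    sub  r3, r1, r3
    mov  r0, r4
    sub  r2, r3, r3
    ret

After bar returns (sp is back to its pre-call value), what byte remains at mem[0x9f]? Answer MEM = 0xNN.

MEM = 0xb4

prologue: push r0 -> mem[0xa0]=0x08, sp=0xa0
prologue: push r1 -> mem[0x9f]=0xb4, sp=0x9f
body[0] sub  r3, r4, #8 -> r3=0xec
body[1] mov  r2, r3 -> r2=0xec
body[2] mov  r1, #0xc7 -> r1=0xc7
body[3] sub  r3, r1, r3 -> r3=0xdb
body[4] mov  r0, r4 -> r0=0xf4
body[5] sub  r2, r3, r3 -> r2=0x00
epilogue: pop r1=0xb4, sp=0xa0
epilogue: pop r0=0x08, sp=0xa1
prologue pushed ['r0', 'r1'] at ['0xa0', '0x9f']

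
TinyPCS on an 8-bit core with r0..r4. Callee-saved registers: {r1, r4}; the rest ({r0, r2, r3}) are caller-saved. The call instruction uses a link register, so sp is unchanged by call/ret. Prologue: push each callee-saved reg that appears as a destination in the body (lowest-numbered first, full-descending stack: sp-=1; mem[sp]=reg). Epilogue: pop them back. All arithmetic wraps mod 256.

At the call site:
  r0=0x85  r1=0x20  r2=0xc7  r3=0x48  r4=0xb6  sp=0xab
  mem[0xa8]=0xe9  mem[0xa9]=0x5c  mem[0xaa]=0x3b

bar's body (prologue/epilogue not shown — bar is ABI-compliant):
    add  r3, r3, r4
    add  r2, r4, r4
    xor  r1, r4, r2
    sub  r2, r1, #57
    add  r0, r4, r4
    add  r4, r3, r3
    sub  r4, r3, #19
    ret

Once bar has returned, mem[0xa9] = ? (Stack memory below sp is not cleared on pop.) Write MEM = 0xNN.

prologue: push r1 → mem[0xaa]=0x20, sp=0xaa
prologue: push r4 → mem[0xa9]=0xb6, sp=0xa9
body[0] add  r3, r3, r4 → r3=0xfe
body[1] add  r2, r4, r4 → r2=0x6c
body[2] xor  r1, r4, r2 → r1=0xda
body[3] sub  r2, r1, #57 → r2=0xa1
body[4] add  r0, r4, r4 → r0=0x6c
body[5] add  r4, r3, r3 → r4=0xfc
body[6] sub  r4, r3, #19 → r4=0xeb
epilogue: pop r4=0xb6, sp=0xaa
epilogue: pop r1=0x20, sp=0xab
prologue pushed ['r1', 'r4'] at ['0xaa', '0xa9']

MEM = 0xb6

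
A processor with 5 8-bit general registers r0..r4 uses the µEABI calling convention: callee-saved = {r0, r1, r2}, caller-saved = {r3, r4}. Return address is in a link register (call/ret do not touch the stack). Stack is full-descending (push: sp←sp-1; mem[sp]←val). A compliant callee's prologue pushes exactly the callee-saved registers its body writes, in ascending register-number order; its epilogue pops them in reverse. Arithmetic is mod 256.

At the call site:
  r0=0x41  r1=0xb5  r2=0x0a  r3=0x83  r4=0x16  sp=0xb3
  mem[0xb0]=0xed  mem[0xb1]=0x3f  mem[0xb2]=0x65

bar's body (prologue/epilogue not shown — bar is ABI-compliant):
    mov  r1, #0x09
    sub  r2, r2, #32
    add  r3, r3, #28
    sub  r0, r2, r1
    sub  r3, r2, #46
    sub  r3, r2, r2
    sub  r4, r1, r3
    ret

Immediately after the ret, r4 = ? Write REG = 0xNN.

prologue: push r0 -> mem[0xb2]=0x41, sp=0xb2
prologue: push r1 -> mem[0xb1]=0xb5, sp=0xb1
prologue: push r2 -> mem[0xb0]=0x0a, sp=0xb0
body[0] mov  r1, #0x09 -> r1=0x09
body[1] sub  r2, r2, #32 -> r2=0xea
body[2] add  r3, r3, #28 -> r3=0x9f
body[3] sub  r0, r2, r1 -> r0=0xe1
body[4] sub  r3, r2, #46 -> r3=0xbc
body[5] sub  r3, r2, r2 -> r3=0x00
body[6] sub  r4, r1, r3 -> r4=0x09
epilogue: pop r2=0x0a, sp=0xb1
epilogue: pop r1=0xb5, sp=0xb2
epilogue: pop r0=0x41, sp=0xb3
r4 is caller-saved -> body value

REG = 0x09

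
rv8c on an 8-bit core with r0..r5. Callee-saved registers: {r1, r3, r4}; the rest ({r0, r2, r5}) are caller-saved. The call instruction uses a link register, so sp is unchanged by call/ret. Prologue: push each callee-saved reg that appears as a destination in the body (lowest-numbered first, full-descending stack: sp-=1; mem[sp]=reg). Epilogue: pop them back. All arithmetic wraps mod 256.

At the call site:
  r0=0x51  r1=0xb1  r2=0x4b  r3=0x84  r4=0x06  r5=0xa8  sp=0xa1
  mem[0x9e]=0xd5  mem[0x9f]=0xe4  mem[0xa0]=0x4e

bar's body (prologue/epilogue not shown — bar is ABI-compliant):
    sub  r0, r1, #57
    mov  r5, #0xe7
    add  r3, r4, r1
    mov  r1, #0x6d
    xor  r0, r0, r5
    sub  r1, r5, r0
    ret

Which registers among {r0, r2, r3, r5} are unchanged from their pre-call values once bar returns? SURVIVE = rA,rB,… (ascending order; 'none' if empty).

prologue: push r1 → mem[0xa0]=0xb1, sp=0xa0
prologue: push r3 → mem[0x9f]=0x84, sp=0x9f
body[0] sub  r0, r1, #57 → r0=0x78
body[1] mov  r5, #0xe7 → r5=0xe7
body[2] add  r3, r4, r1 → r3=0xb7
body[3] mov  r1, #0x6d → r1=0x6d
body[4] xor  r0, r0, r5 → r0=0x9f
body[5] sub  r1, r5, r0 → r1=0x48
epilogue: pop r3=0x84, sp=0xa0
epilogue: pop r1=0xb1, sp=0xa1
r0: caller-saved, written=True
r2: caller-saved, written=False
r3: callee-saved, written=True
r5: caller-saved, written=True

SURVIVE = r2,r3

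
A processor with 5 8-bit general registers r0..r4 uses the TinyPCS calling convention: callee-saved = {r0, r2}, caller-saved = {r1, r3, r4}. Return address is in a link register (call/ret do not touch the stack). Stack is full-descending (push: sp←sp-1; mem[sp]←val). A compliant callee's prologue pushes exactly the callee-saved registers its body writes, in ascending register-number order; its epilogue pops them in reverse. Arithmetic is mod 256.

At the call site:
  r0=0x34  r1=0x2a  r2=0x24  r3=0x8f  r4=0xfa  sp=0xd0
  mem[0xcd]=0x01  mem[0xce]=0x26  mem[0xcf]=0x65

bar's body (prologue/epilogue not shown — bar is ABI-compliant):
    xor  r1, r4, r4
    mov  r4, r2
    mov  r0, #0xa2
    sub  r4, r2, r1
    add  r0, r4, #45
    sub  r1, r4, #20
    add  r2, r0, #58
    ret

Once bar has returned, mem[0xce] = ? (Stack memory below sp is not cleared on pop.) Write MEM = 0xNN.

MEM = 0x24

prologue: push r0 → mem[0xcf]=0x34, sp=0xcf
prologue: push r2 → mem[0xce]=0x24, sp=0xce
body[0] xor  r1, r4, r4 → r1=0x00
body[1] mov  r4, r2 → r4=0x24
body[2] mov  r0, #0xa2 → r0=0xa2
body[3] sub  r4, r2, r1 → r4=0x24
body[4] add  r0, r4, #45 → r0=0x51
body[5] sub  r1, r4, #20 → r1=0x10
body[6] add  r2, r0, #58 → r2=0x8b
epilogue: pop r2=0x24, sp=0xcf
epilogue: pop r0=0x34, sp=0xd0
prologue pushed ['r0', 'r2'] at ['0xcf', '0xce']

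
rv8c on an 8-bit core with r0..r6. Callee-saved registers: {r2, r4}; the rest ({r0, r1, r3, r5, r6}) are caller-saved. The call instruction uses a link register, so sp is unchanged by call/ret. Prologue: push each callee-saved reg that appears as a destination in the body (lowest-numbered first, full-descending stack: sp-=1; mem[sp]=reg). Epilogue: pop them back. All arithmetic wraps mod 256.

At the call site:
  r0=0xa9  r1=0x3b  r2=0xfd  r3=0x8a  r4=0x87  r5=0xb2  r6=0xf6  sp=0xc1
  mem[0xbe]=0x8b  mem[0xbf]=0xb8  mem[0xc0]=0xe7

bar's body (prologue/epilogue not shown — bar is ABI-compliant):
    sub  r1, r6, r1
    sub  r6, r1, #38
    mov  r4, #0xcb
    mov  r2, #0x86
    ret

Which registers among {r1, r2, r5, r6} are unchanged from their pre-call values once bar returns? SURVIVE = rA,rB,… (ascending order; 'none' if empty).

SURVIVE = r2,r5

prologue: push r2 → mem[0xc0]=0xfd, sp=0xc0
prologue: push r4 → mem[0xbf]=0x87, sp=0xbf
body[0] sub  r1, r6, r1 → r1=0xbb
body[1] sub  r6, r1, #38 → r6=0x95
body[2] mov  r4, #0xcb → r4=0xcb
body[3] mov  r2, #0x86 → r2=0x86
epilogue: pop r4=0x87, sp=0xc0
epilogue: pop r2=0xfd, sp=0xc1
r1: caller-saved, written=True
r2: callee-saved, written=True
r5: caller-saved, written=False
r6: caller-saved, written=True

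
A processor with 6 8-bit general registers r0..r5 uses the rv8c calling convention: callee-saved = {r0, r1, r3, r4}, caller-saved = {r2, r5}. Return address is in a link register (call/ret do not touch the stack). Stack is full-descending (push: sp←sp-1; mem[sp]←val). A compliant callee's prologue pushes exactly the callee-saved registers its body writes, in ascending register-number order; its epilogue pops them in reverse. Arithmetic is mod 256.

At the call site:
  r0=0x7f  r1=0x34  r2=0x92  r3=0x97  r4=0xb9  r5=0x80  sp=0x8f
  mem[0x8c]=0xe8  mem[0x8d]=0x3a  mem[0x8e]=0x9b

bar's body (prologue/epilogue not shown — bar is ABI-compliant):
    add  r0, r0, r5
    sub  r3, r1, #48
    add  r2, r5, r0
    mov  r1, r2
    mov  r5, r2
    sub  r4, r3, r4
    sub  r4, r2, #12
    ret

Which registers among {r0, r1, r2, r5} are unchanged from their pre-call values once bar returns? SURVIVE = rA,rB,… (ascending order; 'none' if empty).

prologue: push r0 → mem[0x8e]=0x7f, sp=0x8e
prologue: push r1 → mem[0x8d]=0x34, sp=0x8d
prologue: push r3 → mem[0x8c]=0x97, sp=0x8c
prologue: push r4 → mem[0x8b]=0xb9, sp=0x8b
body[0] add  r0, r0, r5 → r0=0xff
body[1] sub  r3, r1, #48 → r3=0x04
body[2] add  r2, r5, r0 → r2=0x7f
body[3] mov  r1, r2 → r1=0x7f
body[4] mov  r5, r2 → r5=0x7f
body[5] sub  r4, r3, r4 → r4=0x4b
body[6] sub  r4, r2, #12 → r4=0x73
epilogue: pop r4=0xb9, sp=0x8c
epilogue: pop r3=0x97, sp=0x8d
epilogue: pop r1=0x34, sp=0x8e
epilogue: pop r0=0x7f, sp=0x8f
r0: callee-saved, written=True
r1: callee-saved, written=True
r2: caller-saved, written=True
r5: caller-saved, written=True

SURVIVE = r0,r1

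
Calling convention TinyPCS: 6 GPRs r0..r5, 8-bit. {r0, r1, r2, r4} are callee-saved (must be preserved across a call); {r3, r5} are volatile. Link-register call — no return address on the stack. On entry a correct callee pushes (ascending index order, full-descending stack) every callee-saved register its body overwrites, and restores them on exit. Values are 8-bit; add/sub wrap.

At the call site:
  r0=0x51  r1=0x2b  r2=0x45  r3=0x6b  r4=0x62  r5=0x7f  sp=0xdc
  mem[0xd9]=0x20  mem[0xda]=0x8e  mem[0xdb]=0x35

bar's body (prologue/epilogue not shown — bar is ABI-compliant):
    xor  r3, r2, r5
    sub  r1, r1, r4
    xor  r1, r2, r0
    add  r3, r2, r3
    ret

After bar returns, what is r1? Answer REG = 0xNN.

REG = 0x2b

prologue: push r1 -> mem[0xdb]=0x2b, sp=0xdb
body[0] xor  r3, r2, r5 -> r3=0x3a
body[1] sub  r1, r1, r4 -> r1=0xc9
body[2] xor  r1, r2, r0 -> r1=0x14
body[3] add  r3, r2, r3 -> r3=0x7f
epilogue: pop r1=0x2b, sp=0xdc
r1 is callee-saved -> restored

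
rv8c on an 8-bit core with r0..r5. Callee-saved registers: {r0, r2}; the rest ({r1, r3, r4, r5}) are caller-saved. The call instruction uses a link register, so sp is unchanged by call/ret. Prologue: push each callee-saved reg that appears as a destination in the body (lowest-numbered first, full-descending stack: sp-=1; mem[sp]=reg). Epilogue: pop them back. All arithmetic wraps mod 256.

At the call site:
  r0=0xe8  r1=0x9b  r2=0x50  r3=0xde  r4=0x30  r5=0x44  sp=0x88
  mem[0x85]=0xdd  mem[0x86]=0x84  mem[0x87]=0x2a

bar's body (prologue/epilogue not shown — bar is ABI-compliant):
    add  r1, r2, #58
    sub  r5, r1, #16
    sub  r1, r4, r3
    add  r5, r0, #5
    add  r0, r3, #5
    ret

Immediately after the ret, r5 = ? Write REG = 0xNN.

REG = 0xed

prologue: push r0 -> mem[0x87]=0xe8, sp=0x87
body[0] add  r1, r2, #58 -> r1=0x8a
body[1] sub  r5, r1, #16 -> r5=0x7a
body[2] sub  r1, r4, r3 -> r1=0x52
body[3] add  r5, r0, #5 -> r5=0xed
body[4] add  r0, r3, #5 -> r0=0xe3
epilogue: pop r0=0xe8, sp=0x88
r5 is caller-saved -> body value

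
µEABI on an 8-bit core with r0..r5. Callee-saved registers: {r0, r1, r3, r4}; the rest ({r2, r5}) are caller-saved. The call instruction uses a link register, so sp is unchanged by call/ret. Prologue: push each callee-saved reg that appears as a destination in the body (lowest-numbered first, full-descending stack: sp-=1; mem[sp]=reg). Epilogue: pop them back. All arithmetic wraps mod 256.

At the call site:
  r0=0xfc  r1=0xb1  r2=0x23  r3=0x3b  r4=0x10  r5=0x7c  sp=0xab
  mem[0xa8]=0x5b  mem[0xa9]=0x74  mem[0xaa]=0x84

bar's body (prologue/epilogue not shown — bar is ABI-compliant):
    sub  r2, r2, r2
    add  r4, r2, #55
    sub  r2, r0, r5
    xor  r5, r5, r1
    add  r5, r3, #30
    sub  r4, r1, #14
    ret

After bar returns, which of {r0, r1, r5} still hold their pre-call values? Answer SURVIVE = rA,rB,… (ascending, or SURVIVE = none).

prologue: push r4 -> mem[0xaa]=0x10, sp=0xaa
body[0] sub  r2, r2, r2 -> r2=0x00
body[1] add  r4, r2, #55 -> r4=0x37
body[2] sub  r2, r0, r5 -> r2=0x80
body[3] xor  r5, r5, r1 -> r5=0xcd
body[4] add  r5, r3, #30 -> r5=0x59
body[5] sub  r4, r1, #14 -> r4=0xa3
epilogue: pop r4=0x10, sp=0xab
r0: callee-saved, written=False
r1: callee-saved, written=False
r5: caller-saved, written=True

SURVIVE = r0,r1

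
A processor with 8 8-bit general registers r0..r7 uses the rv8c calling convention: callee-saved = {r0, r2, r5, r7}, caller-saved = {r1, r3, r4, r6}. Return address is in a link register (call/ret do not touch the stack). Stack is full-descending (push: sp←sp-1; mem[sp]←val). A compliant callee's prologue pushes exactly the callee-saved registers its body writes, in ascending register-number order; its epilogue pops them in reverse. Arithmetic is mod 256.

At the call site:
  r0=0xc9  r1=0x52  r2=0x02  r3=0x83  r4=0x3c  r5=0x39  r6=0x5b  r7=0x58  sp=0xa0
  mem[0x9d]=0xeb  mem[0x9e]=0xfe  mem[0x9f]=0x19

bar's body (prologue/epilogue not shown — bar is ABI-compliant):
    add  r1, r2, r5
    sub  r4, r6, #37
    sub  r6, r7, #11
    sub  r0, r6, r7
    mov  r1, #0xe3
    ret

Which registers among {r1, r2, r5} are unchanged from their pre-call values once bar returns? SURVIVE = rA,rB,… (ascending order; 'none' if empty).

prologue: push r0 → mem[0x9f]=0xc9, sp=0x9f
body[0] add  r1, r2, r5 → r1=0x3b
body[1] sub  r4, r6, #37 → r4=0x36
body[2] sub  r6, r7, #11 → r6=0x4d
body[3] sub  r0, r6, r7 → r0=0xf5
body[4] mov  r1, #0xe3 → r1=0xe3
epilogue: pop r0=0xc9, sp=0xa0
r1: caller-saved, written=True
r2: callee-saved, written=False
r5: callee-saved, written=False

SURVIVE = r2,r5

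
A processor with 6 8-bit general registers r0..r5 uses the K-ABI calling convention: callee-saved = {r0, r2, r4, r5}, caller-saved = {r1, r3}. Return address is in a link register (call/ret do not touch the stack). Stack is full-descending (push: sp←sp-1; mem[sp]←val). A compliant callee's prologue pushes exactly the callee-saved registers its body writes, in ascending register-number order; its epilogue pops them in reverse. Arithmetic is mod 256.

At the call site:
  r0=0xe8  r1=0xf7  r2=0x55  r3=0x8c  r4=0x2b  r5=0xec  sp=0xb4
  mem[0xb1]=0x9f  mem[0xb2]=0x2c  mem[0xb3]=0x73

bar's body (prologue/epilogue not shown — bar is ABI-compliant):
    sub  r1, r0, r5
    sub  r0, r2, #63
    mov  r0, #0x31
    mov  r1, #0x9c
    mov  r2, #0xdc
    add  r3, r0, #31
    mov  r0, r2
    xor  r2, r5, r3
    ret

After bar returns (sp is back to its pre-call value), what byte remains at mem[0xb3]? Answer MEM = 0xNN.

MEM = 0xe8

prologue: push r0 -> mem[0xb3]=0xe8, sp=0xb3
prologue: push r2 -> mem[0xb2]=0x55, sp=0xb2
body[0] sub  r1, r0, r5 -> r1=0xfc
body[1] sub  r0, r2, #63 -> r0=0x16
body[2] mov  r0, #0x31 -> r0=0x31
body[3] mov  r1, #0x9c -> r1=0x9c
body[4] mov  r2, #0xdc -> r2=0xdc
body[5] add  r3, r0, #31 -> r3=0x50
body[6] mov  r0, r2 -> r0=0xdc
body[7] xor  r2, r5, r3 -> r2=0xbc
epilogue: pop r2=0x55, sp=0xb3
epilogue: pop r0=0xe8, sp=0xb4
prologue pushed ['r0', 'r2'] at ['0xb3', '0xb2']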